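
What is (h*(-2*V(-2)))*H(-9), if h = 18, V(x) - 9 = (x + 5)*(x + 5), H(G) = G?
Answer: 5832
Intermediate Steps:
V(x) = 9 + (5 + x)² (V(x) = 9 + (x + 5)*(x + 5) = 9 + (5 + x)*(5 + x) = 9 + (5 + x)²)
(h*(-2*V(-2)))*H(-9) = (18*(-2*(9 + (5 - 2)²)))*(-9) = (18*(-2*(9 + 3²)))*(-9) = (18*(-2*(9 + 9)))*(-9) = (18*(-2*18))*(-9) = (18*(-36))*(-9) = -648*(-9) = 5832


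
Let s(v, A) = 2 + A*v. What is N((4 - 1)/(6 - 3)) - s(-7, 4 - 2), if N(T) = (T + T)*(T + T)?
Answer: 16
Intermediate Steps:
N(T) = 4*T**2 (N(T) = (2*T)*(2*T) = 4*T**2)
N((4 - 1)/(6 - 3)) - s(-7, 4 - 2) = 4*((4 - 1)/(6 - 3))**2 - (2 + (4 - 2)*(-7)) = 4*(3/3)**2 - (2 + 2*(-7)) = 4*(3*(1/3))**2 - (2 - 14) = 4*1**2 - 1*(-12) = 4*1 + 12 = 4 + 12 = 16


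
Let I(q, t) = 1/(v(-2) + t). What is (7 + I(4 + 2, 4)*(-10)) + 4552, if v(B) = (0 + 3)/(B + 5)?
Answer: 4557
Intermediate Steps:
v(B) = 3/(5 + B)
I(q, t) = 1/(1 + t) (I(q, t) = 1/(3/(5 - 2) + t) = 1/(3/3 + t) = 1/(3*(⅓) + t) = 1/(1 + t))
(7 + I(4 + 2, 4)*(-10)) + 4552 = (7 - 10/(1 + 4)) + 4552 = (7 - 10/5) + 4552 = (7 + (⅕)*(-10)) + 4552 = (7 - 2) + 4552 = 5 + 4552 = 4557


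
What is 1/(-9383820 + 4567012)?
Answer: -1/4816808 ≈ -2.0761e-7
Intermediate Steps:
1/(-9383820 + 4567012) = 1/(-4816808) = -1/4816808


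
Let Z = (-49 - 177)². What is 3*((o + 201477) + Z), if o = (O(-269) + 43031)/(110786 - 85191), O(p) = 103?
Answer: 19392411507/25595 ≈ 7.5766e+5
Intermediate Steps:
Z = 51076 (Z = (-226)² = 51076)
o = 43134/25595 (o = (103 + 43031)/(110786 - 85191) = 43134/25595 ≈ 1.6853)
3*((o + 201477) + Z) = 3*((43134/25595 + 201477) + 51076) = 3*(5156846949/25595 + 51076) = 3*(6464137169/25595) = 19392411507/25595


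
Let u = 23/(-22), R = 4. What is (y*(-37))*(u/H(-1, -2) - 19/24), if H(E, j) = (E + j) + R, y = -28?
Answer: -125615/66 ≈ -1903.3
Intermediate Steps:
u = -23/22 (u = 23*(-1/22) = -23/22 ≈ -1.0455)
H(E, j) = 4 + E + j (H(E, j) = (E + j) + 4 = 4 + E + j)
(y*(-37))*(u/H(-1, -2) - 19/24) = (-28*(-37))*(-23/(22*(4 - 1 - 2)) - 19/24) = 1036*(-23/22/1 - 19*1/24) = 1036*(-23/22*1 - 19/24) = 1036*(-23/22 - 19/24) = 1036*(-485/264) = -125615/66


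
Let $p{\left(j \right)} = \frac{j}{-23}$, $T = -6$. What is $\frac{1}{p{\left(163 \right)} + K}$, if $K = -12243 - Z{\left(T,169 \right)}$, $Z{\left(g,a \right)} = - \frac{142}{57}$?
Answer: $- \frac{1311}{16056598} \approx -8.1649 \cdot 10^{-5}$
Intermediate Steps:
$p{\left(j \right)} = - \frac{j}{23}$ ($p{\left(j \right)} = j \left(- \frac{1}{23}\right) = - \frac{j}{23}$)
$Z{\left(g,a \right)} = - \frac{142}{57}$ ($Z{\left(g,a \right)} = \left(-142\right) \frac{1}{57} = - \frac{142}{57}$)
$K = - \frac{697709}{57}$ ($K = -12243 - - \frac{142}{57} = -12243 + \frac{142}{57} = - \frac{697709}{57} \approx -12241.0$)
$\frac{1}{p{\left(163 \right)} + K} = \frac{1}{\left(- \frac{1}{23}\right) 163 - \frac{697709}{57}} = \frac{1}{- \frac{163}{23} - \frac{697709}{57}} = \frac{1}{- \frac{16056598}{1311}} = - \frac{1311}{16056598}$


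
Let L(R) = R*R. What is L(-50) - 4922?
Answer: -2422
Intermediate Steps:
L(R) = R²
L(-50) - 4922 = (-50)² - 4922 = 2500 - 4922 = -2422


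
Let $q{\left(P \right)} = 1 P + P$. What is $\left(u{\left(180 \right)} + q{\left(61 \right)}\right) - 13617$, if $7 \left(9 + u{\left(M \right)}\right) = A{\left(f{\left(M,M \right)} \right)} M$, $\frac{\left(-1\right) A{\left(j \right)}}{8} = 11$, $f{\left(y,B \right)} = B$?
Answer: $- \frac{110368}{7} \approx -15767.0$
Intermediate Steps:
$A{\left(j \right)} = -88$ ($A{\left(j \right)} = \left(-8\right) 11 = -88$)
$q{\left(P \right)} = 2 P$ ($q{\left(P \right)} = P + P = 2 P$)
$u{\left(M \right)} = -9 - \frac{88 M}{7}$ ($u{\left(M \right)} = -9 + \frac{\left(-88\right) M}{7} = -9 - \frac{88 M}{7}$)
$\left(u{\left(180 \right)} + q{\left(61 \right)}\right) - 13617 = \left(\left(-9 - \frac{15840}{7}\right) + 2 \cdot 61\right) - 13617 = \left(\left(-9 - \frac{15840}{7}\right) + 122\right) - 13617 = \left(- \frac{15903}{7} + 122\right) - 13617 = - \frac{15049}{7} - 13617 = - \frac{110368}{7}$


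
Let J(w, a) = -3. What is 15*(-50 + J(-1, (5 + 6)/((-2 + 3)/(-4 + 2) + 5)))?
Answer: -795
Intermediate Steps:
15*(-50 + J(-1, (5 + 6)/((-2 + 3)/(-4 + 2) + 5))) = 15*(-50 - 3) = 15*(-53) = -795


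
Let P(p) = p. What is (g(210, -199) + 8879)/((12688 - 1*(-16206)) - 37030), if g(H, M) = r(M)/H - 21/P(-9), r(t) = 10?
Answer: -186509/170856 ≈ -1.0916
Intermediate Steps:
g(H, M) = 7/3 + 10/H (g(H, M) = 10/H - 21/(-9) = 10/H - 21*(-⅑) = 10/H + 7/3 = 7/3 + 10/H)
(g(210, -199) + 8879)/((12688 - 1*(-16206)) - 37030) = ((7/3 + 10/210) + 8879)/((12688 - 1*(-16206)) - 37030) = ((7/3 + 10*(1/210)) + 8879)/((12688 + 16206) - 37030) = ((7/3 + 1/21) + 8879)/(28894 - 37030) = (50/21 + 8879)/(-8136) = (186509/21)*(-1/8136) = -186509/170856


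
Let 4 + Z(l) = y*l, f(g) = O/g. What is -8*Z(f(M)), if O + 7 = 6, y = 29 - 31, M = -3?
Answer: 112/3 ≈ 37.333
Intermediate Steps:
y = -2
O = -1 (O = -7 + 6 = -1)
f(g) = -1/g
Z(l) = -4 - 2*l
-8*Z(f(M)) = -8*(-4 - (-2)/(-3)) = -8*(-4 - (-2)*(-1)/3) = -8*(-4 - 2*⅓) = -8*(-4 - ⅔) = -8*(-14/3) = 112/3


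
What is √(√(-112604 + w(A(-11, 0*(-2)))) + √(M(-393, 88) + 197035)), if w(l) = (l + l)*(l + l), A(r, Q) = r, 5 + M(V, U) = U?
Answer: √(3*√21902 + 2*I*√28030) ≈ 22.361 + 7.4871*I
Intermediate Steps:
M(V, U) = -5 + U
w(l) = 4*l² (w(l) = (2*l)*(2*l) = 4*l²)
√(√(-112604 + w(A(-11, 0*(-2)))) + √(M(-393, 88) + 197035)) = √(√(-112604 + 4*(-11)²) + √((-5 + 88) + 197035)) = √(√(-112604 + 4*121) + √(83 + 197035)) = √(√(-112604 + 484) + √197118) = √(√(-112120) + 3*√21902) = √(2*I*√28030 + 3*√21902) = √(3*√21902 + 2*I*√28030)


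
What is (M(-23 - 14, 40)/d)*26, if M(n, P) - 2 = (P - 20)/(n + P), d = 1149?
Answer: 676/3447 ≈ 0.19611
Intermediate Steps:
M(n, P) = 2 + (-20 + P)/(P + n) (M(n, P) = 2 + (P - 20)/(n + P) = 2 + (-20 + P)/(P + n))
(M(-23 - 14, 40)/d)*26 = (((-20 + 2*(-23 - 14) + 3*40)/(40 + (-23 - 14)))/1149)*26 = (((-20 + 2*(-37) + 120)/(40 - 37))*(1/1149))*26 = (((-20 - 74 + 120)/3)*(1/1149))*26 = (((⅓)*26)*(1/1149))*26 = ((26/3)*(1/1149))*26 = (26/3447)*26 = 676/3447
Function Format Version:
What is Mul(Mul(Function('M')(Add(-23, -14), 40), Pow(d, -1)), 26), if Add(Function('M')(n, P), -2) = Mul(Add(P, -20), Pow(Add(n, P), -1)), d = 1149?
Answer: Rational(676, 3447) ≈ 0.19611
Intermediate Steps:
Function('M')(n, P) = Add(2, Mul(Pow(Add(P, n), -1), Add(-20, P))) (Function('M')(n, P) = Add(2, Mul(Add(P, -20), Pow(Add(n, P), -1))) = Add(2, Mul(Add(-20, P), Pow(Add(P, n), -1))) = Add(2, Mul(Pow(Add(P, n), -1), Add(-20, P))))
Mul(Mul(Function('M')(Add(-23, -14), 40), Pow(d, -1)), 26) = Mul(Mul(Mul(Pow(Add(40, Add(-23, -14)), -1), Add(-20, Mul(2, Add(-23, -14)), Mul(3, 40))), Pow(1149, -1)), 26) = Mul(Mul(Mul(Pow(Add(40, -37), -1), Add(-20, Mul(2, -37), 120)), Rational(1, 1149)), 26) = Mul(Mul(Mul(Pow(3, -1), Add(-20, -74, 120)), Rational(1, 1149)), 26) = Mul(Mul(Mul(Rational(1, 3), 26), Rational(1, 1149)), 26) = Mul(Mul(Rational(26, 3), Rational(1, 1149)), 26) = Mul(Rational(26, 3447), 26) = Rational(676, 3447)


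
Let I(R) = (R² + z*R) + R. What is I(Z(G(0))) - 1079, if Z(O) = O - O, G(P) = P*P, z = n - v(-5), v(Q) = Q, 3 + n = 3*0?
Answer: -1079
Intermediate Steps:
n = -3 (n = -3 + 3*0 = -3 + 0 = -3)
z = 2 (z = -3 - 1*(-5) = -3 + 5 = 2)
G(P) = P²
Z(O) = 0
I(R) = R² + 3*R (I(R) = (R² + 2*R) + R = R² + 3*R)
I(Z(G(0))) - 1079 = 0*(3 + 0) - 1079 = 0*3 - 1079 = 0 - 1079 = -1079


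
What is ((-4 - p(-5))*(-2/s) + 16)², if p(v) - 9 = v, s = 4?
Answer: 400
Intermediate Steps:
p(v) = 9 + v
((-4 - p(-5))*(-2/s) + 16)² = ((-4 - (9 - 5))*(-2/4) + 16)² = ((-4 - 1*4)*(-2*¼) + 16)² = ((-4 - 4)*(-½) + 16)² = (-8*(-½) + 16)² = (4 + 16)² = 20² = 400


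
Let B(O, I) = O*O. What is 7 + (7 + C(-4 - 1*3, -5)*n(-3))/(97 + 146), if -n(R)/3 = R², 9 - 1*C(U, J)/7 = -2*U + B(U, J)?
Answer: 11914/243 ≈ 49.029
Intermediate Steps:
B(O, I) = O²
C(U, J) = 63 - 7*U² + 14*U (C(U, J) = 63 - 7*(-2*U + U²) = 63 - 7*(U² - 2*U) = 63 + (-7*U² + 14*U) = 63 - 7*U² + 14*U)
n(R) = -3*R²
7 + (7 + C(-4 - 1*3, -5)*n(-3))/(97 + 146) = 7 + (7 + (63 - 7*(-4 - 1*3)² + 14*(-4 - 1*3))*(-3*(-3)²))/(97 + 146) = 7 + (7 + (63 - 7*(-4 - 3)² + 14*(-4 - 3))*(-3*9))/243 = 7 + (7 + (63 - 7*(-7)² + 14*(-7))*(-27))*(1/243) = 7 + (7 + (63 - 7*49 - 98)*(-27))*(1/243) = 7 + (7 + (63 - 343 - 98)*(-27))*(1/243) = 7 + (7 - 378*(-27))*(1/243) = 7 + (7 + 10206)*(1/243) = 7 + 10213*(1/243) = 7 + 10213/243 = 11914/243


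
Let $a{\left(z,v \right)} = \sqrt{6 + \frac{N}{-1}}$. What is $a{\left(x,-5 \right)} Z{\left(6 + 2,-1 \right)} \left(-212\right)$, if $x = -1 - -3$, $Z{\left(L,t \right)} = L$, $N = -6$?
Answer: $- 3392 \sqrt{3} \approx -5875.1$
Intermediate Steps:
$x = 2$ ($x = -1 + 3 = 2$)
$a{\left(z,v \right)} = 2 \sqrt{3}$ ($a{\left(z,v \right)} = \sqrt{6 - \frac{6}{-1}} = \sqrt{6 - -6} = \sqrt{6 + 6} = \sqrt{12} = 2 \sqrt{3}$)
$a{\left(x,-5 \right)} Z{\left(6 + 2,-1 \right)} \left(-212\right) = 2 \sqrt{3} \left(6 + 2\right) \left(-212\right) = 2 \sqrt{3} \cdot 8 \left(-212\right) = 16 \sqrt{3} \left(-212\right) = - 3392 \sqrt{3}$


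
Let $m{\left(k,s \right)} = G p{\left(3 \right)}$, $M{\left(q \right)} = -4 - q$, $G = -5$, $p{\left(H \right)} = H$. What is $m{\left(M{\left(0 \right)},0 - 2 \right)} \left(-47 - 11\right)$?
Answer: $870$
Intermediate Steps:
$m{\left(k,s \right)} = -15$ ($m{\left(k,s \right)} = \left(-5\right) 3 = -15$)
$m{\left(M{\left(0 \right)},0 - 2 \right)} \left(-47 - 11\right) = - 15 \left(-47 - 11\right) = \left(-15\right) \left(-58\right) = 870$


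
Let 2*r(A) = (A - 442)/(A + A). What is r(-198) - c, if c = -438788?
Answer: 43440092/99 ≈ 4.3879e+5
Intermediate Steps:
r(A) = (-442 + A)/(4*A) (r(A) = ((A - 442)/(A + A))/2 = ((-442 + A)/((2*A)))/2 = ((-442 + A)*(1/(2*A)))/2 = ((-442 + A)/(2*A))/2 = (-442 + A)/(4*A))
r(-198) - c = (1/4)*(-442 - 198)/(-198) - 1*(-438788) = (1/4)*(-1/198)*(-640) + 438788 = 80/99 + 438788 = 43440092/99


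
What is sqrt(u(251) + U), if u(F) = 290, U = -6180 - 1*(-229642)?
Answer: 2*sqrt(55938) ≈ 473.02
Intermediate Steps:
U = 223462 (U = -6180 + 229642 = 223462)
sqrt(u(251) + U) = sqrt(290 + 223462) = sqrt(223752) = 2*sqrt(55938)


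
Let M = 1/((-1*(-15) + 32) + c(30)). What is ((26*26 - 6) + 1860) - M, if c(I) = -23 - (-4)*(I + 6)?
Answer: 425039/168 ≈ 2530.0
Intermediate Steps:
c(I) = 1 + 4*I (c(I) = -23 - (-4)*(6 + I) = -23 - (-24 - 4*I) = -23 + (24 + 4*I) = 1 + 4*I)
M = 1/168 (M = 1/((-1*(-15) + 32) + (1 + 4*30)) = 1/((15 + 32) + (1 + 120)) = 1/(47 + 121) = 1/168 ≈ 0.0059524)
((26*26 - 6) + 1860) - M = ((26*26 - 6) + 1860) - 1*1/168 = ((676 - 6) + 1860) - 1/168 = (670 + 1860) - 1/168 = 2530 - 1/168 = 425039/168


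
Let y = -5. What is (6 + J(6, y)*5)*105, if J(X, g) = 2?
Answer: 1680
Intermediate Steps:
(6 + J(6, y)*5)*105 = (6 + 2*5)*105 = (6 + 10)*105 = 16*105 = 1680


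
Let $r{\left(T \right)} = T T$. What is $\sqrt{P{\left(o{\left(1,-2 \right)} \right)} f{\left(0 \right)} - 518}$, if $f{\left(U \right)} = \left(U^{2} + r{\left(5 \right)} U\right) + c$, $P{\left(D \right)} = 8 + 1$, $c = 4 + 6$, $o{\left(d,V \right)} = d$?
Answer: $2 i \sqrt{107} \approx 20.688 i$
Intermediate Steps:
$c = 10$
$r{\left(T \right)} = T^{2}$
$P{\left(D \right)} = 9$
$f{\left(U \right)} = 10 + U^{2} + 25 U$ ($f{\left(U \right)} = \left(U^{2} + 5^{2} U\right) + 10 = \left(U^{2} + 25 U\right) + 10 = 10 + U^{2} + 25 U$)
$\sqrt{P{\left(o{\left(1,-2 \right)} \right)} f{\left(0 \right)} - 518} = \sqrt{9 \left(10 + 0^{2} + 25 \cdot 0\right) - 518} = \sqrt{9 \left(10 + 0 + 0\right) - 518} = \sqrt{9 \cdot 10 - 518} = \sqrt{90 - 518} = \sqrt{-428} = 2 i \sqrt{107}$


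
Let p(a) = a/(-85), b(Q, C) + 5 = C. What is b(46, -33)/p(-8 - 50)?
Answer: -1615/29 ≈ -55.690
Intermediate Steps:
b(Q, C) = -5 + C
p(a) = -a/85 (p(a) = a*(-1/85) = -a/85)
b(46, -33)/p(-8 - 50) = (-5 - 33)/((-(-8 - 50)/85)) = -38/((-1/85*(-58))) = -38/58/85 = -38*85/58 = -1615/29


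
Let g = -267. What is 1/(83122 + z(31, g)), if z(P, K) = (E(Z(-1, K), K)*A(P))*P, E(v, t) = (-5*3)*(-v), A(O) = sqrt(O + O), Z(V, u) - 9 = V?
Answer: 41561/3025643042 - 930*sqrt(62)/1512821521 ≈ 8.8957e-6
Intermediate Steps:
Z(V, u) = 9 + V
A(O) = sqrt(2)*sqrt(O) (A(O) = sqrt(2*O) = sqrt(2)*sqrt(O))
E(v, t) = 15*v (E(v, t) = -(-15)*v = 15*v)
z(P, K) = 120*sqrt(2)*P**(3/2) (z(P, K) = ((15*(9 - 1))*(sqrt(2)*sqrt(P)))*P = ((15*8)*(sqrt(2)*sqrt(P)))*P = (120*(sqrt(2)*sqrt(P)))*P = (120*sqrt(2)*sqrt(P))*P = 120*sqrt(2)*P**(3/2))
1/(83122 + z(31, g)) = 1/(83122 + 120*sqrt(2)*31**(3/2)) = 1/(83122 + 120*sqrt(2)*(31*sqrt(31))) = 1/(83122 + 3720*sqrt(62))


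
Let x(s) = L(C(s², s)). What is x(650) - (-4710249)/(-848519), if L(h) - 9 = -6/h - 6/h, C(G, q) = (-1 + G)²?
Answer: 24875340204935914/7212629892668739 ≈ 3.4489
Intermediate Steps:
L(h) = 9 - 12/h (L(h) = 9 + (-6/h - 6/h) = 9 - 12/h)
x(s) = 9 - 12/(-1 + s²)²
x(650) - (-4710249)/(-848519) = (9 - 12/(-1 + 650²)²) - (-4710249)/(-848519) = (9 - 12/(-1 + 422500)²) - (-4710249)*(-1)/848519 = (9 - 12/422499²) - 1*4710249/848519 = (9 - 12*1/178505405001) - 4710249/848519 = (9 - 4/59501801667) - 4710249/848519 = 535516214999/59501801667 - 4710249/848519 = 24875340204935914/7212629892668739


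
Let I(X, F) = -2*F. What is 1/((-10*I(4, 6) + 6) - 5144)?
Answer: -1/5018 ≈ -0.00019928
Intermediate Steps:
1/((-10*I(4, 6) + 6) - 5144) = 1/((-(-20)*6 + 6) - 5144) = 1/((-10*(-12) + 6) - 5144) = 1/((120 + 6) - 5144) = 1/(126 - 5144) = 1/(-5018) = -1/5018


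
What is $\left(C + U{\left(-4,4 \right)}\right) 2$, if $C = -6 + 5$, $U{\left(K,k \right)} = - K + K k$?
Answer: $-26$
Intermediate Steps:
$C = -1$
$\left(C + U{\left(-4,4 \right)}\right) 2 = \left(-1 - 4 \left(-1 + 4\right)\right) 2 = \left(-1 - 12\right) 2 = \left(-13\right) 2 = -26$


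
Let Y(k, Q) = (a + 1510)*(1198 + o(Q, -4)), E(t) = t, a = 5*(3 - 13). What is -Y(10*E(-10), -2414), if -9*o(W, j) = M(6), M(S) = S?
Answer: -5244320/3 ≈ -1.7481e+6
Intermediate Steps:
o(W, j) = -⅔ (o(W, j) = -⅑*6 = -⅔)
a = -50 (a = 5*(-10) = -50)
Y(k, Q) = 5244320/3 (Y(k, Q) = (-50 + 1510)*(1198 - ⅔) = 1460*(3592/3) = 5244320/3)
-Y(10*E(-10), -2414) = -1*5244320/3 = -5244320/3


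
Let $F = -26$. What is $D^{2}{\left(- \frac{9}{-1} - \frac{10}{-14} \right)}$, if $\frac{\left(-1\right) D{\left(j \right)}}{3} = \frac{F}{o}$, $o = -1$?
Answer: $6084$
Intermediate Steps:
$D{\left(j \right)} = -78$ ($D{\left(j \right)} = - 3 \left(- \frac{26}{-1}\right) = - 3 \left(\left(-26\right) \left(-1\right)\right) = \left(-3\right) 26 = -78$)
$D^{2}{\left(- \frac{9}{-1} - \frac{10}{-14} \right)} = \left(-78\right)^{2} = 6084$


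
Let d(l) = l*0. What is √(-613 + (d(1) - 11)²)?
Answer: 2*I*√123 ≈ 22.181*I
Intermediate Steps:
d(l) = 0
√(-613 + (d(1) - 11)²) = √(-613 + (0 - 11)²) = √(-613 + (-11)²) = √(-613 + 121) = √(-492) = 2*I*√123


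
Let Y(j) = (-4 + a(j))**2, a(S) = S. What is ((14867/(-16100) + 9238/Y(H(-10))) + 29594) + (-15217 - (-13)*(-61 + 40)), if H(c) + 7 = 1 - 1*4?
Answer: 1594728581/112700 ≈ 14150.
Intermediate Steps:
H(c) = -10 (H(c) = -7 + (1 - 1*4) = -7 + (1 - 4) = -7 - 3 = -10)
Y(j) = (-4 + j)**2
((14867/(-16100) + 9238/Y(H(-10))) + 29594) + (-15217 - (-13)*(-61 + 40)) = ((14867/(-16100) + 9238/((-4 - 10)**2)) + 29594) + (-15217 - (-13)*(-61 + 40)) = ((14867*(-1/16100) + 9238/((-14)**2)) + 29594) + (-15217 - (-13)*(-21)) = ((-14867/16100 + 9238/196) + 29594) + (-15217 - 1*273) = ((-14867/16100 + 9238*(1/196)) + 29594) + (-15217 - 273) = ((-14867/16100 + 4619/98) + 29594) - 15490 = (5207781/112700 + 29594) - 15490 = 3340451581/112700 - 15490 = 1594728581/112700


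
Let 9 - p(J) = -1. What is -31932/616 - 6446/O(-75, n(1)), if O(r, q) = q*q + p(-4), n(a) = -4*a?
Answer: -600121/2002 ≈ -299.76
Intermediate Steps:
p(J) = 10 (p(J) = 9 - 1*(-1) = 9 + 1 = 10)
O(r, q) = 10 + q² (O(r, q) = q*q + 10 = q² + 10 = 10 + q²)
-31932/616 - 6446/O(-75, n(1)) = -31932/616 - 6446/(10 + (-4*1)²) = -31932*1/616 - 6446/(10 + (-4)²) = -7983/154 - 6446/(10 + 16) = -7983/154 - 6446/26 = -7983/154 - 6446*1/26 = -7983/154 - 3223/13 = -600121/2002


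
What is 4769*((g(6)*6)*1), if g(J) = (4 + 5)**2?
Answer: 2317734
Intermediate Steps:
g(J) = 81 (g(J) = 9**2 = 81)
4769*((g(6)*6)*1) = 4769*((81*6)*1) = 4769*(486*1) = 4769*486 = 2317734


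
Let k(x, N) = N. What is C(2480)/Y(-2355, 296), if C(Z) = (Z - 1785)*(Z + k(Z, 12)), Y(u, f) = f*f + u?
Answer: 1731940/85261 ≈ 20.313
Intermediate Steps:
Y(u, f) = u + f**2 (Y(u, f) = f**2 + u = u + f**2)
C(Z) = (-1785 + Z)*(12 + Z) (C(Z) = (Z - 1785)*(Z + 12) = (-1785 + Z)*(12 + Z))
C(2480)/Y(-2355, 296) = (-21420 + 2480**2 - 1773*2480)/(-2355 + 296**2) = (-21420 + 6150400 - 4397040)/(-2355 + 87616) = 1731940/85261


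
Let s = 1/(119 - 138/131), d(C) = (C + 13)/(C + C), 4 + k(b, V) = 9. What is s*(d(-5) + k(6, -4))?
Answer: 2751/77255 ≈ 0.035609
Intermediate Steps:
k(b, V) = 5 (k(b, V) = -4 + 9 = 5)
d(C) = (13 + C)/(2*C) (d(C) = (13 + C)/((2*C)) = (13 + C)*(1/(2*C)) = (13 + C)/(2*C))
s = 131/15451 (s = 1/(119 - 138*1/131) = 1/(119 - 138/131) = 1/(15451/131) = 131/15451 ≈ 0.0084784)
s*(d(-5) + k(6, -4)) = 131*((½)*(13 - 5)/(-5) + 5)/15451 = 131*((½)*(-⅕)*8 + 5)/15451 = 131*(-⅘ + 5)/15451 = (131/15451)*(21/5) = 2751/77255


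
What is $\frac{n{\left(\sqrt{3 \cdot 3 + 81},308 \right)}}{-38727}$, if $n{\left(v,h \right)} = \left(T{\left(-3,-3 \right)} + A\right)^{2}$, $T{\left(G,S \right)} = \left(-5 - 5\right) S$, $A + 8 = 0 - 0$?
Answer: $- \frac{484}{38727} \approx -0.012498$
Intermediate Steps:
$A = -8$ ($A = -8 + \left(0 - 0\right) = -8 + \left(0 + 0\right) = -8 + 0 = -8$)
$T{\left(G,S \right)} = - 10 S$
$n{\left(v,h \right)} = 484$ ($n{\left(v,h \right)} = \left(\left(-10\right) \left(-3\right) - 8\right)^{2} = \left(30 - 8\right)^{2} = 22^{2} = 484$)
$\frac{n{\left(\sqrt{3 \cdot 3 + 81},308 \right)}}{-38727} = \frac{484}{-38727} = 484 \left(- \frac{1}{38727}\right) = - \frac{484}{38727}$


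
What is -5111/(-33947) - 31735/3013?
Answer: -1061908602/102282311 ≈ -10.382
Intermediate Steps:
-5111/(-33947) - 31735/3013 = -5111*(-1/33947) - 31735*1/3013 = 5111/33947 - 31735/3013 = -1061908602/102282311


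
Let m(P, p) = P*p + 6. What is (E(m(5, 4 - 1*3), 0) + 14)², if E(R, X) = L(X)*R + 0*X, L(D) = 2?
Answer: 1296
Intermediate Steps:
m(P, p) = 6 + P*p
E(R, X) = 2*R (E(R, X) = 2*R + 0*X = 2*R + 0 = 2*R)
(E(m(5, 4 - 1*3), 0) + 14)² = (2*(6 + 5*(4 - 1*3)) + 14)² = (2*(6 + 5*(4 - 3)) + 14)² = (2*(6 + 5*1) + 14)² = (2*(6 + 5) + 14)² = (2*11 + 14)² = (22 + 14)² = 36² = 1296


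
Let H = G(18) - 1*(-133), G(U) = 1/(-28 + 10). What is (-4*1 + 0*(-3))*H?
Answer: -4786/9 ≈ -531.78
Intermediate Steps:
G(U) = -1/18 (G(U) = 1/(-18) = -1/18)
H = 2393/18 (H = -1/18 - 1*(-133) = -1/18 + 133 = 2393/18 ≈ 132.94)
(-4*1 + 0*(-3))*H = (-4*1 + 0*(-3))*(2393/18) = (-4 + 0)*(2393/18) = -4*2393/18 = -4786/9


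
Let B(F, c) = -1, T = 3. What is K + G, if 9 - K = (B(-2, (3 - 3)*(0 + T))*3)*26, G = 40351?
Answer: 40438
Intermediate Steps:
K = 87 (K = 9 - (-1*3)*26 = 9 - (-3)*26 = 9 - 1*(-78) = 9 + 78 = 87)
K + G = 87 + 40351 = 40438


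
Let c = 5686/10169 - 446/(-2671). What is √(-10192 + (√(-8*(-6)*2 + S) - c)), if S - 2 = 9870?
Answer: 2*√(-1879899509578795478 + 737741595637201*√623)/27161399 ≈ 100.46*I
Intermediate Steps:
S = 9872 (S = 2 + 9870 = 9872)
c = 19722680/27161399 (c = 5686*(1/10169) - 446*(-1/2671) = 5686/10169 + 446/2671 = 19722680/27161399 ≈ 0.72613)
√(-10192 + (√(-8*(-6)*2 + S) - c)) = √(-10192 + (√(-8*(-6)*2 + 9872) - 1*19722680/27161399)) = √(-10192 + (√(48*2 + 9872) - 19722680/27161399)) = √(-10192 + (√(96 + 9872) - 19722680/27161399)) = √(-10192 + (√9968 - 19722680/27161399)) = √(-10192 + (4*√623 - 19722680/27161399)) = √(-10192 + (-19722680/27161399 + 4*√623)) = √(-276848701288/27161399 + 4*√623)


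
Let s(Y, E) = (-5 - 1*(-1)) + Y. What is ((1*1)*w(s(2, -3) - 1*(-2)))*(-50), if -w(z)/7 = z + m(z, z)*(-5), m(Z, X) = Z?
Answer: 0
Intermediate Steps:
s(Y, E) = -4 + Y (s(Y, E) = (-5 + 1) + Y = -4 + Y)
w(z) = 28*z (w(z) = -7*(z + z*(-5)) = -7*(z - 5*z) = -(-28)*z = 28*z)
((1*1)*w(s(2, -3) - 1*(-2)))*(-50) = ((1*1)*(28*((-4 + 2) - 1*(-2))))*(-50) = (1*(28*(-2 + 2)))*(-50) = (1*(28*0))*(-50) = (1*0)*(-50) = 0*(-50) = 0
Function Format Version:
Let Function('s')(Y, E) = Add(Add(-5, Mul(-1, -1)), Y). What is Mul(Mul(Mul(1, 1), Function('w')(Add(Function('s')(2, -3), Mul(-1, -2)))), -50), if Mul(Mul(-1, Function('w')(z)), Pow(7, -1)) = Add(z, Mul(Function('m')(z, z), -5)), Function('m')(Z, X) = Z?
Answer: 0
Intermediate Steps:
Function('s')(Y, E) = Add(-4, Y) (Function('s')(Y, E) = Add(Add(-5, 1), Y) = Add(-4, Y))
Function('w')(z) = Mul(28, z) (Function('w')(z) = Mul(-7, Add(z, Mul(z, -5))) = Mul(-7, Add(z, Mul(-5, z))) = Mul(-7, Mul(-4, z)) = Mul(28, z))
Mul(Mul(Mul(1, 1), Function('w')(Add(Function('s')(2, -3), Mul(-1, -2)))), -50) = Mul(Mul(Mul(1, 1), Mul(28, Add(Add(-4, 2), Mul(-1, -2)))), -50) = Mul(Mul(1, Mul(28, Add(-2, 2))), -50) = Mul(Mul(1, Mul(28, 0)), -50) = Mul(Mul(1, 0), -50) = Mul(0, -50) = 0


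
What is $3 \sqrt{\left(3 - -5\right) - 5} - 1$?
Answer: $-1 + 3 \sqrt{3} \approx 4.1962$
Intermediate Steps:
$3 \sqrt{\left(3 - -5\right) - 5} - 1 = 3 \sqrt{\left(3 + 5\right) - 5} - 1 = 3 \sqrt{8 - 5} - 1 = 3 \sqrt{3} - 1 = -1 + 3 \sqrt{3}$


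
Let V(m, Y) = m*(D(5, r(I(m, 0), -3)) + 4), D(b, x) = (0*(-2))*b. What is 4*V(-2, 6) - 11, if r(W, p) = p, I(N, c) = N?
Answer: -43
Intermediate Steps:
D(b, x) = 0 (D(b, x) = 0*b = 0)
V(m, Y) = 4*m (V(m, Y) = m*(0 + 4) = m*4 = 4*m)
4*V(-2, 6) - 11 = 4*(4*(-2)) - 11 = 4*(-8) - 11 = -32 - 11 = -43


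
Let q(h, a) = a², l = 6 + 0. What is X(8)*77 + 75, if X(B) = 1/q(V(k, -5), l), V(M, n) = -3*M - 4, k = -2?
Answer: 2777/36 ≈ 77.139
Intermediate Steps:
l = 6
V(M, n) = -4 - 3*M
X(B) = 1/36 (X(B) = 1/(6²) = 1/36)
X(8)*77 + 75 = (1/36)*77 + 75 = 77/36 + 75 = 2777/36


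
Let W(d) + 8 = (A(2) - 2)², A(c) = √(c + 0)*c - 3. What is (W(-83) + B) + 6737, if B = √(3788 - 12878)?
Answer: 6762 - 20*√2 + 3*I*√1010 ≈ 6733.7 + 95.341*I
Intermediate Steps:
A(c) = -3 + c^(3/2) (A(c) = √c*c - 3 = c^(3/2) - 3 = -3 + c^(3/2))
B = 3*I*√1010 (B = √(-9090) = 3*I*√1010 ≈ 95.342*I)
W(d) = -8 + (-5 + 2*√2)² (W(d) = -8 + ((-3 + 2^(3/2)) - 2)² = -8 + ((-3 + 2*√2) - 2)² = -8 + (-5 + 2*√2)²)
(W(-83) + B) + 6737 = ((25 - 20*√2) + 3*I*√1010) + 6737 = (25 - 20*√2 + 3*I*√1010) + 6737 = 6762 - 20*√2 + 3*I*√1010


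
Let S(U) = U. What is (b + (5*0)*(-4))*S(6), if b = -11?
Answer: -66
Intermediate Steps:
(b + (5*0)*(-4))*S(6) = (-11 + (5*0)*(-4))*6 = (-11 + 0*(-4))*6 = (-11 + 0)*6 = -11*6 = -66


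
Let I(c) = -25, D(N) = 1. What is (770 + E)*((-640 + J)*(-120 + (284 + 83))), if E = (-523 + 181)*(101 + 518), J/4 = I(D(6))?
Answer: 38553419840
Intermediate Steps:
J = -100 (J = 4*(-25) = -100)
E = -211698 (E = -342*619 = -211698)
(770 + E)*((-640 + J)*(-120 + (284 + 83))) = (770 - 211698)*((-640 - 100)*(-120 + (284 + 83))) = -(-156086720)*(-120 + 367) = -(-156086720)*247 = -210928*(-182780) = 38553419840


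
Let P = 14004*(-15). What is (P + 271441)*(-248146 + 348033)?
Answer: 6131163947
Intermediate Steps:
P = -210060
(P + 271441)*(-248146 + 348033) = (-210060 + 271441)*(-248146 + 348033) = 61381*99887 = 6131163947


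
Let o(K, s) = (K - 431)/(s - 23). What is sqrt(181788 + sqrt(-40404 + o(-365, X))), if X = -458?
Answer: sqrt(42058653468 + 962*I*sqrt(2336881742))/481 ≈ 426.37 + 0.23572*I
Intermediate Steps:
o(K, s) = (-431 + K)/(-23 + s)
sqrt(181788 + sqrt(-40404 + o(-365, X))) = sqrt(181788 + sqrt(-40404 + (-431 - 365)/(-23 - 458))) = sqrt(181788 + sqrt(-40404 - 796/(-481))) = sqrt(181788 + sqrt(-40404 - 1/481*(-796))) = sqrt(181788 + sqrt(-40404 + 796/481)) = sqrt(181788 + sqrt(-19433528/481)) = sqrt(181788 + 2*I*sqrt(2336881742)/481)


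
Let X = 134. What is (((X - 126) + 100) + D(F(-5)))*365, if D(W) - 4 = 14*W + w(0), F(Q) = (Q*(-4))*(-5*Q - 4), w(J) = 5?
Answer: 2188905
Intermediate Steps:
F(Q) = -4*Q*(-4 - 5*Q) (F(Q) = (-4*Q)*(-4 - 5*Q) = -4*Q*(-4 - 5*Q))
D(W) = 9 + 14*W (D(W) = 4 + (14*W + 5) = 4 + (5 + 14*W) = 9 + 14*W)
(((X - 126) + 100) + D(F(-5)))*365 = (((134 - 126) + 100) + (9 + 14*(4*(-5)*(4 + 5*(-5)))))*365 = ((8 + 100) + (9 + 14*(4*(-5)*(4 - 25))))*365 = (108 + (9 + 14*(4*(-5)*(-21))))*365 = (108 + (9 + 14*420))*365 = (108 + (9 + 5880))*365 = (108 + 5889)*365 = 5997*365 = 2188905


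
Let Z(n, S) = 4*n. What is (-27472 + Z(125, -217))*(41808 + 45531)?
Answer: -2355707508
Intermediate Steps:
(-27472 + Z(125, -217))*(41808 + 45531) = (-27472 + 4*125)*(41808 + 45531) = (-27472 + 500)*87339 = -26972*87339 = -2355707508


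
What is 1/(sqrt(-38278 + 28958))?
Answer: -I*sqrt(2330)/4660 ≈ -0.010358*I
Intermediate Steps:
1/(sqrt(-38278 + 28958)) = 1/(sqrt(-9320)) = 1/(2*I*sqrt(2330)) = -I*sqrt(2330)/4660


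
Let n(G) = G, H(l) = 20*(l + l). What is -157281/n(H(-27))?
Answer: 52427/360 ≈ 145.63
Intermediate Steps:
H(l) = 40*l (H(l) = 20*(2*l) = 40*l)
-157281/n(H(-27)) = -157281/(40*(-27)) = -157281/(-1080) = -157281*(-1/1080) = 52427/360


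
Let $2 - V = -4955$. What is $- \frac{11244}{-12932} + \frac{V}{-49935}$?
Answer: $\frac{124341304}{161439855} \approx 0.7702$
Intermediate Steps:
$V = 4957$ ($V = 2 - -4955 = 2 + 4955 = 4957$)
$- \frac{11244}{-12932} + \frac{V}{-49935} = - \frac{11244}{-12932} + \frac{4957}{-49935} = \left(-11244\right) \left(- \frac{1}{12932}\right) + 4957 \left(- \frac{1}{49935}\right) = \frac{2811}{3233} - \frac{4957}{49935} = \frac{124341304}{161439855}$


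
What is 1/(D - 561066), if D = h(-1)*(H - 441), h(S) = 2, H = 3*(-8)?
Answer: -1/561996 ≈ -1.7794e-6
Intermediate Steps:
H = -24
D = -930 (D = 2*(-24 - 441) = 2*(-465) = -930)
1/(D - 561066) = 1/(-930 - 561066) = 1/(-561996) = -1/561996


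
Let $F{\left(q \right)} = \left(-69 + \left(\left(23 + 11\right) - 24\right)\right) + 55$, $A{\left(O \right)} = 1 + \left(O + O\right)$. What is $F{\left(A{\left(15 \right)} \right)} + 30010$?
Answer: $30006$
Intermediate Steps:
$A{\left(O \right)} = 1 + 2 O$
$F{\left(q \right)} = -4$ ($F{\left(q \right)} = \left(-69 + \left(34 - 24\right)\right) + 55 = \left(-69 + 10\right) + 55 = -59 + 55 = -4$)
$F{\left(A{\left(15 \right)} \right)} + 30010 = -4 + 30010 = 30006$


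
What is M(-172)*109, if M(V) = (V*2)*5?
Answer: -187480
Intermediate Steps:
M(V) = 10*V (M(V) = (2*V)*5 = 10*V)
M(-172)*109 = (10*(-172))*109 = -1720*109 = -187480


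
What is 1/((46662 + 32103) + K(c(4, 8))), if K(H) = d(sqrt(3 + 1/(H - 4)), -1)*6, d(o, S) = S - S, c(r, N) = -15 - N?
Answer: 1/78765 ≈ 1.2696e-5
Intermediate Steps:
d(o, S) = 0
K(H) = 0 (K(H) = 0*6 = 0)
1/((46662 + 32103) + K(c(4, 8))) = 1/((46662 + 32103) + 0) = 1/(78765 + 0) = 1/78765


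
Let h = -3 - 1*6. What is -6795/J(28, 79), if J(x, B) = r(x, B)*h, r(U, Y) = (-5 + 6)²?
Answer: 755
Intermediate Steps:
h = -9 (h = -3 - 6 = -9)
r(U, Y) = 1 (r(U, Y) = 1² = 1)
J(x, B) = -9 (J(x, B) = 1*(-9) = -9)
-6795/J(28, 79) = -6795/(-9) = -6795*(-⅑) = 755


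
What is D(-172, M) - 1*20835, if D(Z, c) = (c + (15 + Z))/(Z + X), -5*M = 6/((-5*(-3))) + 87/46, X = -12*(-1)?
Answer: -3833458923/184000 ≈ -20834.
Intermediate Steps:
X = 12
M = -527/1150 (M = -(6/((-5*(-3))) + 87/46)/5 = -(6/15 + 87*(1/46))/5 = -(6*(1/15) + 87/46)/5 = -(⅖ + 87/46)/5 = -⅕*527/230 = -527/1150 ≈ -0.45826)
D(Z, c) = (15 + Z + c)/(12 + Z) (D(Z, c) = (c + (15 + Z))/(Z + 12) = (15 + Z + c)/(12 + Z))
D(-172, M) - 1*20835 = (15 - 172 - 527/1150)/(12 - 172) - 1*20835 = -181077/1150/(-160) - 20835 = -1/160*(-181077/1150) - 20835 = 181077/184000 - 20835 = -3833458923/184000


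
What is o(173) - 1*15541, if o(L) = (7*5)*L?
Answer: -9486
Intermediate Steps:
o(L) = 35*L
o(173) - 1*15541 = 35*173 - 1*15541 = 6055 - 15541 = -9486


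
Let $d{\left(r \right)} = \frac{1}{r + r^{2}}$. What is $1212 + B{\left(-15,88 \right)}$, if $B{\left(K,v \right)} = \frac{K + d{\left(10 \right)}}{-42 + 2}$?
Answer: $\frac{5334449}{4400} \approx 1212.4$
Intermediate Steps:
$B{\left(K,v \right)} = - \frac{1}{4400} - \frac{K}{40}$ ($B{\left(K,v \right)} = \frac{K + \frac{1}{10 \left(1 + 10\right)}}{-42 + 2} = \frac{K + \frac{1}{10 \cdot 11}}{-40} = \left(K + \frac{1}{10} \cdot \frac{1}{11}\right) \left(- \frac{1}{40}\right) = \left(K + \frac{1}{110}\right) \left(- \frac{1}{40}\right) = \left(\frac{1}{110} + K\right) \left(- \frac{1}{40}\right) = - \frac{1}{4400} - \frac{K}{40}$)
$1212 + B{\left(-15,88 \right)} = 1212 - - \frac{1649}{4400} = 1212 + \left(- \frac{1}{4400} + \frac{3}{8}\right) = 1212 + \frac{1649}{4400} = \frac{5334449}{4400}$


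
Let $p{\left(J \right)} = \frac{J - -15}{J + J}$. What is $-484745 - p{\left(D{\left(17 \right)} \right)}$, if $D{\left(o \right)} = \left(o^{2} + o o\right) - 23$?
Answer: $- \frac{17935584}{37} \approx -4.8475 \cdot 10^{5}$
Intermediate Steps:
$D{\left(o \right)} = -23 + 2 o^{2}$ ($D{\left(o \right)} = \left(o^{2} + o^{2}\right) - 23 = 2 o^{2} - 23 = -23 + 2 o^{2}$)
$p{\left(J \right)} = \frac{15 + J}{2 J}$ ($p{\left(J \right)} = \frac{J + \left(-143 + 158\right)}{2 J} = \left(J + 15\right) \frac{1}{2 J} = \left(15 + J\right) \frac{1}{2 J} = \frac{15 + J}{2 J}$)
$-484745 - p{\left(D{\left(17 \right)} \right)} = -484745 - \frac{15 - \left(23 - 2 \cdot 17^{2}\right)}{2 \left(-23 + 2 \cdot 17^{2}\right)} = -484745 - \frac{15 + \left(-23 + 2 \cdot 289\right)}{2 \left(-23 + 2 \cdot 289\right)} = -484745 - \frac{15 + \left(-23 + 578\right)}{2 \left(-23 + 578\right)} = -484745 - \frac{15 + 555}{2 \cdot 555} = -484745 - \frac{1}{2} \cdot \frac{1}{555} \cdot 570 = -484745 - \frac{19}{37} = - \frac{17935584}{37}$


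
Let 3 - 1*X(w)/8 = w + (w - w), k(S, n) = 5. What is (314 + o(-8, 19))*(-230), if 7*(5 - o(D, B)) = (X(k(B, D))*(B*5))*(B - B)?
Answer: -73370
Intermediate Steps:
X(w) = 24 - 8*w (X(w) = 24 - 8*(w + (w - w)) = 24 - 8*(w + 0) = 24 - 8*w)
o(D, B) = 5 (o(D, B) = 5 - (24 - 8*5)*(B*5)*(B - B)/7 = 5 - (24 - 40)*(5*B)*0/7 = 5 - (-80*B)*0/7 = 5 - ⅐*0 = 5 + 0 = 5)
(314 + o(-8, 19))*(-230) = (314 + 5)*(-230) = 319*(-230) = -73370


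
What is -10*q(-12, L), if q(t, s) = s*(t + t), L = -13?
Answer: -3120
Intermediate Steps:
q(t, s) = 2*s*t (q(t, s) = s*(2*t) = 2*s*t)
-10*q(-12, L) = -20*(-13)*(-12) = -10*312 = -3120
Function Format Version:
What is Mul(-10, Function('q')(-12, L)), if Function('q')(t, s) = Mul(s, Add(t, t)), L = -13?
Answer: -3120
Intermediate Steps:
Function('q')(t, s) = Mul(2, s, t) (Function('q')(t, s) = Mul(s, Mul(2, t)) = Mul(2, s, t))
Mul(-10, Function('q')(-12, L)) = Mul(-10, Mul(2, -13, -12)) = Mul(-10, 312) = -3120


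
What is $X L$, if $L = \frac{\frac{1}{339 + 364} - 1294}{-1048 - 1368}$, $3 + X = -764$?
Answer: $- \frac{697725327}{1698448} \approx -410.8$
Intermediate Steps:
$X = -767$ ($X = -3 - 764 = -767$)
$L = \frac{909681}{1698448}$ ($L = \frac{\frac{1}{703} - 1294}{-2416} = \left(\frac{1}{703} - 1294\right) \left(- \frac{1}{2416}\right) = \left(- \frac{909681}{703}\right) \left(- \frac{1}{2416}\right) = \frac{909681}{1698448} \approx 0.53559$)
$X L = \left(-767\right) \frac{909681}{1698448} = - \frac{697725327}{1698448}$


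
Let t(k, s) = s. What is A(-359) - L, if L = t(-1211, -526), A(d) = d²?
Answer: 129407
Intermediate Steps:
L = -526
A(-359) - L = (-359)² - 1*(-526) = 128881 + 526 = 129407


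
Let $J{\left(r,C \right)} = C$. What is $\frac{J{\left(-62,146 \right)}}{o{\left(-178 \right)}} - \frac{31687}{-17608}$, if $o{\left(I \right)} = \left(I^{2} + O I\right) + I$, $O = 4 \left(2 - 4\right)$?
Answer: $\frac{523011839}{289915720} \approx 1.804$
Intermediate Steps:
$O = -8$ ($O = 4 \left(-2\right) = -8$)
$o{\left(I \right)} = I^{2} - 7 I$ ($o{\left(I \right)} = \left(I^{2} - 8 I\right) + I = I^{2} - 7 I$)
$\frac{J{\left(-62,146 \right)}}{o{\left(-178 \right)}} - \frac{31687}{-17608} = \frac{146}{\left(-178\right) \left(-7 - 178\right)} - \frac{31687}{-17608} = \frac{146}{\left(-178\right) \left(-185\right)} - - \frac{31687}{17608} = \frac{146}{32930} + \frac{31687}{17608} = 146 \cdot \frac{1}{32930} + \frac{31687}{17608} = \frac{73}{16465} + \frac{31687}{17608} = \frac{523011839}{289915720}$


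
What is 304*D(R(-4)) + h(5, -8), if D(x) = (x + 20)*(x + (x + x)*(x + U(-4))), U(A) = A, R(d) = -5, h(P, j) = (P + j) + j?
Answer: 387589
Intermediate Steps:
h(P, j) = P + 2*j
D(x) = (20 + x)*(x + 2*x*(-4 + x)) (D(x) = (x + 20)*(x + (x + x)*(x - 4)) = (20 + x)*(x + (2*x)*(-4 + x)) = (20 + x)*(x + 2*x*(-4 + x)))
304*D(R(-4)) + h(5, -8) = 304*(-5*(-140 + 2*(-5)² + 33*(-5))) + (5 + 2*(-8)) = 304*(-5*(-140 + 2*25 - 165)) + (5 - 16) = 304*(-5*(-140 + 50 - 165)) - 11 = 304*(-5*(-255)) - 11 = 304*1275 - 11 = 387600 - 11 = 387589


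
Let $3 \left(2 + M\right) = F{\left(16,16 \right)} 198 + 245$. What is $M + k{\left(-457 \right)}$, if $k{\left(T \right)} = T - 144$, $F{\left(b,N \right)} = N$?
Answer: $\frac{1604}{3} \approx 534.67$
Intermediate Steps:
$k{\left(T \right)} = -144 + T$
$M = \frac{3407}{3}$ ($M = -2 + \frac{16 \cdot 198 + 245}{3} = -2 + \frac{3168 + 245}{3} = -2 + \frac{1}{3} \cdot 3413 = -2 + \frac{3413}{3} = \frac{3407}{3} \approx 1135.7$)
$M + k{\left(-457 \right)} = \frac{3407}{3} - 601 = \frac{1604}{3}$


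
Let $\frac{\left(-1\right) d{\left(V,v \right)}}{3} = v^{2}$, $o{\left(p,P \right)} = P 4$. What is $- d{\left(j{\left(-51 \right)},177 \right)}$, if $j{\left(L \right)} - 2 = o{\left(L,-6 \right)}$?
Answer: $93987$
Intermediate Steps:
$o{\left(p,P \right)} = 4 P$
$j{\left(L \right)} = -22$ ($j{\left(L \right)} = 2 + 4 \left(-6\right) = 2 - 24 = -22$)
$d{\left(V,v \right)} = - 3 v^{2}$
$- d{\left(j{\left(-51 \right)},177 \right)} = - \left(-3\right) 177^{2} = - \left(-3\right) 31329 = \left(-1\right) \left(-93987\right) = 93987$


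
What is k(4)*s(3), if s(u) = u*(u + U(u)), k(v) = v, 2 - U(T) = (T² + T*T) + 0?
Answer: -156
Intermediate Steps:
U(T) = 2 - 2*T² (U(T) = 2 - ((T² + T*T) + 0) = 2 - ((T² + T²) + 0) = 2 - (2*T² + 0) = 2 - 2*T²)
s(u) = u*(2 + u - 2*u²) (s(u) = u*(u + (2 - 2*u²)) = u*(2 + u - 2*u²))
k(4)*s(3) = 4*(3*(2 + 3 - 2*3²)) = 4*(3*(2 + 3 - 2*9)) = 4*(3*(2 + 3 - 18)) = 4*(3*(-13)) = 4*(-39) = -156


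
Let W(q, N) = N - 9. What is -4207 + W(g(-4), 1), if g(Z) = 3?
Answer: -4215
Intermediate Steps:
W(q, N) = -9 + N
-4207 + W(g(-4), 1) = -4207 + (-9 + 1) = -4207 - 8 = -4215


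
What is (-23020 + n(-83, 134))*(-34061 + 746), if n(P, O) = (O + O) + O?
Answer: 753518670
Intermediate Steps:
n(P, O) = 3*O (n(P, O) = 2*O + O = 3*O)
(-23020 + n(-83, 134))*(-34061 + 746) = (-23020 + 3*134)*(-34061 + 746) = (-23020 + 402)*(-33315) = -22618*(-33315) = 753518670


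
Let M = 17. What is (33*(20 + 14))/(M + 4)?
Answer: 374/7 ≈ 53.429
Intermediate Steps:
(33*(20 + 14))/(M + 4) = (33*(20 + 14))/(17 + 4) = (33*34)/21 = 1122*(1/21) = 374/7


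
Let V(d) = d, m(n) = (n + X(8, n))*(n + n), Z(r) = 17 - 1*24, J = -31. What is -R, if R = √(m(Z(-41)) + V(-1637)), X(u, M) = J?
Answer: -I*√1105 ≈ -33.242*I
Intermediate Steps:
X(u, M) = -31
Z(r) = -7 (Z(r) = 17 - 24 = -7)
m(n) = 2*n*(-31 + n) (m(n) = (n - 31)*(n + n) = (-31 + n)*(2*n) = 2*n*(-31 + n))
R = I*√1105 (R = √(2*(-7)*(-31 - 7) - 1637) = √(2*(-7)*(-38) - 1637) = √(532 - 1637) = √(-1105) = I*√1105 ≈ 33.242*I)
-R = -I*√1105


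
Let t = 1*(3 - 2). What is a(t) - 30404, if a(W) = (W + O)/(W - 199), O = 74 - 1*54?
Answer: -2006671/66 ≈ -30404.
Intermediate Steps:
O = 20 (O = 74 - 54 = 20)
t = 1 (t = 1*1 = 1)
a(W) = (20 + W)/(-199 + W) (a(W) = (W + 20)/(W - 199) = (20 + W)/(-199 + W))
a(t) - 30404 = (20 + 1)/(-199 + 1) - 30404 = 21/(-198) - 30404 = -1/198*21 - 30404 = -7/66 - 30404 = -2006671/66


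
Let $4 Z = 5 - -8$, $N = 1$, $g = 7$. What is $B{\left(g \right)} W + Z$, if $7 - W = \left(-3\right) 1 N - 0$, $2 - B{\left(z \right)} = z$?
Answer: $- \frac{187}{4} \approx -46.75$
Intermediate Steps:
$B{\left(z \right)} = 2 - z$
$Z = \frac{13}{4}$ ($Z = \frac{5 - -8}{4} = \frac{5 + 8}{4} = \frac{1}{4} \cdot 13 = \frac{13}{4} \approx 3.25$)
$W = 10$ ($W = 7 - \left(\left(-3\right) 1 \cdot 1 - 0\right) = 7 - \left(\left(-3\right) 1 + 0\right) = 7 - \left(-3 + 0\right) = 7 - -3 = 7 + 3 = 10$)
$B{\left(g \right)} W + Z = \left(2 - 7\right) 10 + \frac{13}{4} = \left(-5\right) 10 + \frac{13}{4} = -50 + \frac{13}{4} = - \frac{187}{4}$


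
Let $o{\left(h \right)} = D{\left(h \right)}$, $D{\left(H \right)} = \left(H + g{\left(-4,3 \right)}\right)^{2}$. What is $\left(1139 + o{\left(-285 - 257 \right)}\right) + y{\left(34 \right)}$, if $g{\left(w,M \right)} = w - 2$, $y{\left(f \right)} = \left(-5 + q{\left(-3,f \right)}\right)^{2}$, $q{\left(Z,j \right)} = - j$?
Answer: $302964$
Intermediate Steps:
$y{\left(f \right)} = \left(-5 - f\right)^{2}$
$g{\left(w,M \right)} = -2 + w$ ($g{\left(w,M \right)} = w - 2 = -2 + w$)
$D{\left(H \right)} = \left(-6 + H\right)^{2}$ ($D{\left(H \right)} = \left(H - 6\right)^{2} = \left(-6 + H\right)^{2}$)
$o{\left(h \right)} = \left(-6 + h\right)^{2}$
$\left(1139 + o{\left(-285 - 257 \right)}\right) + y{\left(34 \right)} = \left(1139 + \left(-6 - 542\right)^{2}\right) + \left(5 + 34\right)^{2} = \left(1139 + \left(-6 - 542\right)^{2}\right) + 39^{2} = \left(1139 + \left(-548\right)^{2}\right) + 1521 = \left(1139 + 300304\right) + 1521 = 301443 + 1521 = 302964$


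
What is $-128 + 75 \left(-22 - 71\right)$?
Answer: $-7103$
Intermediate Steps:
$-128 + 75 \left(-22 - 71\right) = -128 + 75 \left(-93\right) = -128 - 6975 = -7103$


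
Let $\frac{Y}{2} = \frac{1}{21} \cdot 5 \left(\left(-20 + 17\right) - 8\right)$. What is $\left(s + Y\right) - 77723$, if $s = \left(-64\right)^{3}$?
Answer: $- \frac{7137317}{21} \approx -3.3987 \cdot 10^{5}$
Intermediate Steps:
$s = -262144$
$Y = - \frac{110}{21}$ ($Y = 2 \cdot \frac{1}{21} \cdot 5 \left(\left(-20 + 17\right) - 8\right) = 2 \cdot \frac{1}{21} \cdot 5 \left(-3 - 8\right) = 2 \cdot \frac{5}{21} \left(-11\right) = 2 \left(- \frac{55}{21}\right) = - \frac{110}{21} \approx -5.2381$)
$\left(s + Y\right) - 77723 = \left(-262144 - \frac{110}{21}\right) - 77723 = - \frac{5505134}{21} - 77723 = - \frac{7137317}{21}$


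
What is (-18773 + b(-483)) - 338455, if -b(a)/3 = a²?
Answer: -1057095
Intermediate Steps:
b(a) = -3*a²
(-18773 + b(-483)) - 338455 = (-18773 - 3*(-483)²) - 338455 = (-18773 - 3*233289) - 338455 = (-18773 - 699867) - 338455 = -718640 - 338455 = -1057095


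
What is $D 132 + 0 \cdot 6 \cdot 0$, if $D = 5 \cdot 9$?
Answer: $5940$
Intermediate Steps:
$D = 45$
$D 132 + 0 \cdot 6 \cdot 0 = 45 \cdot 132 + 0 \cdot 6 \cdot 0 = 5940 + 0 \cdot 0 = 5940 + 0 = 5940$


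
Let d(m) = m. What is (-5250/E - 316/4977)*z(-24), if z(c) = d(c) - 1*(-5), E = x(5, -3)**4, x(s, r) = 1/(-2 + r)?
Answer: 3927656326/63 ≈ 6.2344e+7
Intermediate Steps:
E = 1/625 (E = (1/(-2 - 3))**4 = (1/(-5))**4 = (-1/5)**4 = 1/625 ≈ 0.0016000)
z(c) = 5 + c (z(c) = c - 1*(-5) = c + 5 = 5 + c)
(-5250/E - 316/4977)*z(-24) = (-5250/1/625 - 316/4977)*(5 - 24) = (-5250*625 - 316*1/4977)*(-19) = (-3281250 - 4/63)*(-19) = -206718754/63*(-19) = 3927656326/63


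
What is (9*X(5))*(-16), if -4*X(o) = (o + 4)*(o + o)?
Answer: 3240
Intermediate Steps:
X(o) = -o*(4 + o)/2 (X(o) = -(o + 4)*(o + o)/4 = -(4 + o)*2*o/4 = -o*(4 + o)/2)
(9*X(5))*(-16) = (9*(-½*5*(4 + 5)))*(-16) = (9*(-½*5*9))*(-16) = (9*(-45/2))*(-16) = -405/2*(-16) = 3240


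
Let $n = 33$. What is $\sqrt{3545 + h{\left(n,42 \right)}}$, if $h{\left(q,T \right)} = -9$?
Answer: $4 \sqrt{221} \approx 59.464$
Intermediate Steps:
$\sqrt{3545 + h{\left(n,42 \right)}} = \sqrt{3545 - 9} = \sqrt{3536} = 4 \sqrt{221}$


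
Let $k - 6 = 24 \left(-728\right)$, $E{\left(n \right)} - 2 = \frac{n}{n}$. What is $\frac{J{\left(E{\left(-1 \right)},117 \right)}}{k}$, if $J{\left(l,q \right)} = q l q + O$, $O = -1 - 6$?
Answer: $- \frac{20530}{8733} \approx -2.3509$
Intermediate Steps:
$O = -7$ ($O = -1 - 6 = -7$)
$E{\left(n \right)} = 3$ ($E{\left(n \right)} = 2 + \frac{n}{n} = 2 + 1 = 3$)
$J{\left(l,q \right)} = -7 + l q^{2}$ ($J{\left(l,q \right)} = q l q - 7 = l q q - 7 = l q^{2} - 7 = -7 + l q^{2}$)
$k = -17466$ ($k = 6 + 24 \left(-728\right) = 6 - 17472 = -17466$)
$\frac{J{\left(E{\left(-1 \right)},117 \right)}}{k} = \frac{-7 + 3 \cdot 117^{2}}{-17466} = \left(-7 + 3 \cdot 13689\right) \left(- \frac{1}{17466}\right) = \left(-7 + 41067\right) \left(- \frac{1}{17466}\right) = 41060 \left(- \frac{1}{17466}\right) = - \frac{20530}{8733}$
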